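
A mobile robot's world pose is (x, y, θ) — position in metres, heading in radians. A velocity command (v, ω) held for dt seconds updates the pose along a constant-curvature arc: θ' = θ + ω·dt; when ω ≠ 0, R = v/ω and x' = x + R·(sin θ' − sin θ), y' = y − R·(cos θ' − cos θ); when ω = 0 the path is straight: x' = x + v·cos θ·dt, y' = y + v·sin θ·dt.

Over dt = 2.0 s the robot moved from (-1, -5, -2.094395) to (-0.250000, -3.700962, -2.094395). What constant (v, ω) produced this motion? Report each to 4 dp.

Δθ = -2.094395 − -2.094395 = 0.000000
ω = Δθ/dt = 0.000000/2.0 = 0.0000
ω = 0 → v = (Δx·cos θ + Δy·sin θ)/dt = -0.7500

v = -0.7500, ω = 0.0000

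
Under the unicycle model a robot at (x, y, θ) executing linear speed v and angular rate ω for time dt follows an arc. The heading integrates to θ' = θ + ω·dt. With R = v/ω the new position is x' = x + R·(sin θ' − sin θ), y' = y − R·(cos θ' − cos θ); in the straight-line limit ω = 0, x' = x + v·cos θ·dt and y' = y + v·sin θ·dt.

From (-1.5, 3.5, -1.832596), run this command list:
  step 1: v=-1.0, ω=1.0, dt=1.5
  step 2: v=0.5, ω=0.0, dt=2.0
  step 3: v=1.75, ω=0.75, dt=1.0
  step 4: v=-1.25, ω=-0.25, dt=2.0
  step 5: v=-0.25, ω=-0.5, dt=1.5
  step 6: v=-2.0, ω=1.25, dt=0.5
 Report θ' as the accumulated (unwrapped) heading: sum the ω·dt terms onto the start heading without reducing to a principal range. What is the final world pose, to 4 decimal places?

step 1: θ'=-0.3326 (R=-1.0000) → pose (-2.1394, 4.7040, -0.3326)
step 2: θ'=-0.3326 (straight) → pose (-1.1942, 4.3775, -0.3326)
step 3: θ'=0.4174 (R=2.3333) → pose (0.5135, 4.4500, 0.4174)
step 4: θ'=-0.0826 (R=5.0000) → pose (-1.9259, 4.0377, -0.0826)
step 5: θ'=-0.8326 (R=0.5000) → pose (-2.2545, 4.1996, -0.8326)
step 6: θ'=-0.2076 (R=-1.6000) → pose (-3.1083, 4.6885, -0.2076)

(-3.1083, 4.6885, -0.2076)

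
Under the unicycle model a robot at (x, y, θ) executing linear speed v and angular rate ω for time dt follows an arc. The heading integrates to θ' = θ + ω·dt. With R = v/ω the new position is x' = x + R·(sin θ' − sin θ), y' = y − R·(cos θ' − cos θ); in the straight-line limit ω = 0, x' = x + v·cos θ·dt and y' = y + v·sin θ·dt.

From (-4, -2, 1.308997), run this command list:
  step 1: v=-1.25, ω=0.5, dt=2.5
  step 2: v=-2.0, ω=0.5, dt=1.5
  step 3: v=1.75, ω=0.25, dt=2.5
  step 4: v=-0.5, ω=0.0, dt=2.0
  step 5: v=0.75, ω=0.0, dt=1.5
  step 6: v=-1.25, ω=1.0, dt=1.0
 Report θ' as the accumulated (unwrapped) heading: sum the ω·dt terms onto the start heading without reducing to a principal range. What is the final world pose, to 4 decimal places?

(-3.6697, -6.2624, 4.9340)

step 1: θ'=2.5590 (R=-2.5000) → pose (-2.9607, -4.7346, 2.5590)
step 2: θ'=3.3090 (R=-4.0000) → pose (-0.0934, -5.3386, 3.3090)
step 3: θ'=3.9340 (R=7.0000) → pose (-3.9113, -7.3258, 3.9340)
step 4: θ'=3.9340 (straight) → pose (-3.2092, -6.6137, 3.9340)
step 5: θ'=3.9340 (straight) → pose (-3.9991, -7.4148, 3.9340)
step 6: θ'=4.9340 (R=-1.2500) → pose (-3.6697, -6.2624, 4.9340)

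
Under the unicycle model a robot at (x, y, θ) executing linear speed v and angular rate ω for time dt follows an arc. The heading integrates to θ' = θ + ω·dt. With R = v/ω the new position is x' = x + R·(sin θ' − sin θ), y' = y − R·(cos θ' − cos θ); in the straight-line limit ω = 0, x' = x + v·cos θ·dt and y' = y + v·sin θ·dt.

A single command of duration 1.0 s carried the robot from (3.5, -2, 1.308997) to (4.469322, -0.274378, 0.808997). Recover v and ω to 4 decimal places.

Δθ = 0.808997 − 1.308997 = -0.500000
ω = Δθ/dt = -0.500000/1.0 = -0.5000
R = −Δy/(cos θ' − cos θ) = -4.0000
v = R·ω = -4.0000·-0.5000 = 2.0000

v = 2.0000, ω = -0.5000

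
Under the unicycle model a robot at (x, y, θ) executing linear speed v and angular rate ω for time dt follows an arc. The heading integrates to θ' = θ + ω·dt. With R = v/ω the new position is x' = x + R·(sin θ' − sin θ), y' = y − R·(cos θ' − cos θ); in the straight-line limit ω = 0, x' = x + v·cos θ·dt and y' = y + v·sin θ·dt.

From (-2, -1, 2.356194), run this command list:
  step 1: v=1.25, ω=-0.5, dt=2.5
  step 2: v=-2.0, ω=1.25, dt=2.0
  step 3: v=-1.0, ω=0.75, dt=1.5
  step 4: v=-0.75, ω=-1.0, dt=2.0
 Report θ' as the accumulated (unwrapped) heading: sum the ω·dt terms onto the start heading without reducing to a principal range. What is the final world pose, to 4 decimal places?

(1.4648, 1.6595, 2.7312)

step 1: θ'=1.1062 (R=-2.5000) → pose (-2.4672, 1.8879, 1.1062)
step 2: θ'=3.6062 (R=-1.6000) → pose (-0.3199, -0.2594, 3.6062)
step 3: θ'=4.7312 (R=-1.3333) → pose (0.4157, 0.9577, 4.7312)
step 4: θ'=2.7312 (R=0.7500) → pose (1.4648, 1.6595, 2.7312)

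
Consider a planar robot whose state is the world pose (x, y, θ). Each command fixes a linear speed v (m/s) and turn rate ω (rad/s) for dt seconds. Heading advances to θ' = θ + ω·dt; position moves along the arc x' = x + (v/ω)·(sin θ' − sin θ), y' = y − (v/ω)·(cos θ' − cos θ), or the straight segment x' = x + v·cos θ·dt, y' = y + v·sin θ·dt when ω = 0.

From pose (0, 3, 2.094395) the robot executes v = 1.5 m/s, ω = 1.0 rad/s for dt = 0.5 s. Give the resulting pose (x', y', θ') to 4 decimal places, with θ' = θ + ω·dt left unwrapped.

(-0.5186, 3.5310, 2.5944)

θ' = 2.0944 + 1.0·0.5 = 2.5944
R = v/ω = 1.5/1.0 = 1.5000
x' = 0 + 1.5000·(sin 2.5944 − sin 2.0944) = -0.5186
y' = 3 − 1.5000·(cos 2.5944 − cos 2.0944) = 3.5310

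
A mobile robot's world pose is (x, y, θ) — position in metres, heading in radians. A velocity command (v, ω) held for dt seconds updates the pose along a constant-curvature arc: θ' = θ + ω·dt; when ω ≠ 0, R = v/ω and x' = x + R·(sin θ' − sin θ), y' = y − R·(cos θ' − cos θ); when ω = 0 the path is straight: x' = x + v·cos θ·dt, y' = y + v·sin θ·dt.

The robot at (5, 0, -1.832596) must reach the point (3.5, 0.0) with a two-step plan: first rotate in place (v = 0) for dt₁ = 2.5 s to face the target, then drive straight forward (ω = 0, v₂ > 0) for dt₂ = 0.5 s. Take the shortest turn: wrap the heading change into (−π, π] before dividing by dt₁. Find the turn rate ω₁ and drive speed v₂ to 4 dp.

ω₁ = -0.5236, v₂ = 3.0000

heading to target = atan2(0−0, 3.5−5) = 3.1416
Δθ = wrap(3.1416 − -1.8326) = -1.3090; ω₁ = Δθ/dt₁ = -0.5236
distance = √((3.5−5)² + (0−0)²) = 1.5000; v₂ = distance/dt₂ = 3.0000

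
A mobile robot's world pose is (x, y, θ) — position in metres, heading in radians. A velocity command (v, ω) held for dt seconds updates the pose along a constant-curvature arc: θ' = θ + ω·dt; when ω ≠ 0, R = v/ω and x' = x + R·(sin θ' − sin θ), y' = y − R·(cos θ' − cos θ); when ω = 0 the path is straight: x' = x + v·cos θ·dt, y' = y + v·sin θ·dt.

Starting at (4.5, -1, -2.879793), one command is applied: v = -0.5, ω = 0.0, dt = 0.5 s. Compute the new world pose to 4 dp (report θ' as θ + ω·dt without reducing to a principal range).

(4.7415, -0.9353, -2.8798)

θ' = -2.8798 + 0.0·0.5 = -2.8798
ω = 0 → straight: x' = 4.5 + -0.5·cos(-2.8798)·0.5 = 4.7415
y' = -1 + -0.5·sin(-2.8798)·0.5 = -0.9353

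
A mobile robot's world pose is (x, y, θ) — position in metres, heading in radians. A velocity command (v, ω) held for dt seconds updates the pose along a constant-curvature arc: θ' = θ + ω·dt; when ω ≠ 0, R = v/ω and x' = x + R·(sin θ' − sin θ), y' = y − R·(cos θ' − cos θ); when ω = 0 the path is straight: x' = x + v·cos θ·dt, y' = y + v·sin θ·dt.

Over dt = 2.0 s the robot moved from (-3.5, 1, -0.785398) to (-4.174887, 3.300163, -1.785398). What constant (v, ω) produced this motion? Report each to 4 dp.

Δθ = -1.785398 − -0.785398 = -1.000000
ω = Δθ/dt = -1.000000/2.0 = -0.5000
R = −Δy/(cos θ' − cos θ) = 2.5000
v = R·ω = 2.5000·-0.5000 = -1.2500

v = -1.2500, ω = -0.5000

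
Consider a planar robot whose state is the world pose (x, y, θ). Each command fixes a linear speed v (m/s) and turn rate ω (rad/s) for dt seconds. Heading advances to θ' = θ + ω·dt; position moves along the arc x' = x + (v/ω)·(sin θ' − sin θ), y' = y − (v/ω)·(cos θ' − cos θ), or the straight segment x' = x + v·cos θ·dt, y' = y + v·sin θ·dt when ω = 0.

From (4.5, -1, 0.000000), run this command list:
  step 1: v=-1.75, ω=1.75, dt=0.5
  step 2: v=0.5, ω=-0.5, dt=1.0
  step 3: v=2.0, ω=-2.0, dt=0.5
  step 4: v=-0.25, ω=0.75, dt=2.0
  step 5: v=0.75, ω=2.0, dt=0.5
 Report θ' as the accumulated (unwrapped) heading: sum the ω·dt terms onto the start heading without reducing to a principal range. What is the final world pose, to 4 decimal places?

step 1: θ'=0.8750 (R=-1.0000) → pose (3.7325, -1.3590, 0.8750)
step 2: θ'=0.3750 (R=-1.0000) → pose (4.1337, -1.0695, 0.3750)
step 3: θ'=-0.6250 (R=-1.0000) → pose (5.0851, -1.1890, -0.6250)
step 4: θ'=0.8750 (R=-0.3333) → pose (4.6342, -1.2457, 0.8750)
step 5: θ'=1.8750 (R=0.3750) → pose (4.7042, -0.8930, 1.8750)

(4.7042, -0.8930, 1.8750)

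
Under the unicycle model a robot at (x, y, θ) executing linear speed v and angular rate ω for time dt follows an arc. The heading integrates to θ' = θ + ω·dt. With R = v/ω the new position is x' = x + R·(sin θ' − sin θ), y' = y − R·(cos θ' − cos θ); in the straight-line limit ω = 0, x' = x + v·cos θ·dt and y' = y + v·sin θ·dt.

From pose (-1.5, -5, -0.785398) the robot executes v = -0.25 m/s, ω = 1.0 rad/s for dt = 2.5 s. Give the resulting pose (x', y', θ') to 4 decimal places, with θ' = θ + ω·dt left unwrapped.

θ' = -0.7854 + 1.0·2.5 = 1.7146
R = v/ω = -0.25/1.0 = -0.2500
x' = -1.5 + -0.2500·(sin 1.7146 − sin -0.7854) = -1.9242
y' = -5 − -0.2500·(cos 1.7146 − cos -0.7854) = -5.2126

(-1.9242, -5.2126, 1.7146)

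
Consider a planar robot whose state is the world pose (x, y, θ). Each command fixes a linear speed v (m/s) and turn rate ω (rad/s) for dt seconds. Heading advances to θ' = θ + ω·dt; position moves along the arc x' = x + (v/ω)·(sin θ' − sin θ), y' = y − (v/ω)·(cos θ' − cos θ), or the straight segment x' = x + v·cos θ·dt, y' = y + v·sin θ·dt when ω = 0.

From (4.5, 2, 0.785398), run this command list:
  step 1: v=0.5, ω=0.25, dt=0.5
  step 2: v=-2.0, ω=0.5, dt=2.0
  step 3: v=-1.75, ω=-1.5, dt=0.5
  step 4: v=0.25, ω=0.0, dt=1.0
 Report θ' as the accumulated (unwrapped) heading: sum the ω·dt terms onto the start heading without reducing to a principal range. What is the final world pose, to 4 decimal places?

(4.1222, -2.2237, 1.1604)

step 1: θ'=0.9104 (R=2.0000) → pose (4.6653, 2.1874, 0.9104)
step 2: θ'=1.9104 (R=-4.0000) → pose (4.0527, -1.5988, 1.9104)
step 3: θ'=1.1604 (R=1.1667) → pose (4.0225, -2.4529, 1.1604)
step 4: θ'=1.1604 (straight) → pose (4.1222, -2.2237, 1.1604)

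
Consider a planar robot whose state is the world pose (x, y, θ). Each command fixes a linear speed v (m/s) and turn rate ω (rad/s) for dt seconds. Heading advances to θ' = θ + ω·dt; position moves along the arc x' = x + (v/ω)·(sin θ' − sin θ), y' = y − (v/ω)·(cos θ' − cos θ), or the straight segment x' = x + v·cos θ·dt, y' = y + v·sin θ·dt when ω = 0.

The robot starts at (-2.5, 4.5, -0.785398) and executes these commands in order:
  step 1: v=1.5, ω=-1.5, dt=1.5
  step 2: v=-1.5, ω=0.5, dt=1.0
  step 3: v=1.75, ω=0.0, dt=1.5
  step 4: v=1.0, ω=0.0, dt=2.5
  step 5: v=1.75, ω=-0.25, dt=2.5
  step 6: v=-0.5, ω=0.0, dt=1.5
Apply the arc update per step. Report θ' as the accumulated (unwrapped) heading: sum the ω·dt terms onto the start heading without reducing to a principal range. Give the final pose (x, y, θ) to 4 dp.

(-9.2917, -0.8639, -3.1604)

step 1: θ'=-3.0354 (R=-1.0000) → pose (-3.1011, 2.7985, -3.0354)
step 2: θ'=-2.5354 (R=-3.0000) → pose (-1.7099, 3.3162, -2.5354)
step 3: θ'=-2.5354 (straight) → pose (-3.8671, 1.8206, -2.5354)
step 4: θ'=-2.5354 (straight) → pose (-5.9217, 0.3962, -2.5354)
step 5: θ'=-3.1604 (R=-7.0000) → pose (-10.0415, -0.8498, -3.1604)
step 6: θ'=-3.1604 (straight) → pose (-9.2917, -0.8639, -3.1604)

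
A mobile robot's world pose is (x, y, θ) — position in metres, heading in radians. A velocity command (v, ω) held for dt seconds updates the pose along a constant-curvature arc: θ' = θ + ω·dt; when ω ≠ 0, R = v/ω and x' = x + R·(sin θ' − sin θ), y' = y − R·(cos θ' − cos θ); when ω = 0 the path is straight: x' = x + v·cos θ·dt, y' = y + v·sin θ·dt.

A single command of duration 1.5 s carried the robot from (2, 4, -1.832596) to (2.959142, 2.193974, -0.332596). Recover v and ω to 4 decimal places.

v = 1.5000, ω = 1.0000

Δθ = -0.332596 − -1.832596 = 1.500000
ω = Δθ/dt = 1.500000/1.5 = 1.0000
R = −Δy/(cos θ' − cos θ) = 1.5000
v = R·ω = 1.5000·1.0000 = 1.5000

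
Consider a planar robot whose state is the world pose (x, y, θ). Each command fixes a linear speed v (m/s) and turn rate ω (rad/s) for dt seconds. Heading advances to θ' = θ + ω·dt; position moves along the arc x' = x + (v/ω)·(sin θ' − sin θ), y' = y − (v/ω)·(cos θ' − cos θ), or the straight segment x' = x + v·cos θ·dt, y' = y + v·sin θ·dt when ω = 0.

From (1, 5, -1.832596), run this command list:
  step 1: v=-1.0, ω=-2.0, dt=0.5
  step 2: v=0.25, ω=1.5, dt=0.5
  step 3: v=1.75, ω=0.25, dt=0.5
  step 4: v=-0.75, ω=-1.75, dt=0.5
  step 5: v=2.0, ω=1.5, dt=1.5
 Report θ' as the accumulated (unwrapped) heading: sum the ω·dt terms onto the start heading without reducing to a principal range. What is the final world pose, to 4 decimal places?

(0.7949, 2.3452, -0.5826)

step 1: θ'=-2.8326 (R=0.5000) → pose (1.3309, 5.3469, -2.8326)
step 2: θ'=-2.0826 (R=0.1667) → pose (1.2363, 5.2698, -2.0826)
step 3: θ'=-1.9576 (R=7.0000) → pose (0.8565, 4.4821, -1.9576)
step 4: θ'=-2.8326 (R=0.4286) → pose (1.1231, 4.7287, -2.8326)
step 5: θ'=-0.5826 (R=1.3333) → pose (0.7949, 2.3452, -0.5826)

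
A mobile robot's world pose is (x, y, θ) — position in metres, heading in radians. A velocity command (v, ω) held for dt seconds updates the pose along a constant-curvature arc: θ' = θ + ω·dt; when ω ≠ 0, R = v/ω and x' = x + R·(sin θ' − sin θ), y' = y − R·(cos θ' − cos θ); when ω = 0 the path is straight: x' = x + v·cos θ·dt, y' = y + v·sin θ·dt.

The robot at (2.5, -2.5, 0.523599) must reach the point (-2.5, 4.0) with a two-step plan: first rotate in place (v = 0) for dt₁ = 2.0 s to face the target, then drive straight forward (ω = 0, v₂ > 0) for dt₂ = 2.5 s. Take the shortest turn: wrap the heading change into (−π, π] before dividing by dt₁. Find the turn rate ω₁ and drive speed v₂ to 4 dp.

ω₁ = 0.8514, v₂ = 3.2802

heading to target = atan2(4−-2.5, -2.5−2.5) = 2.2265
Δθ = wrap(2.2265 − 0.5236) = 1.7029; ω₁ = Δθ/dt₁ = 0.8514
distance = √((-2.5−2.5)² + (4−-2.5)²) = 8.2006; v₂ = distance/dt₂ = 3.2802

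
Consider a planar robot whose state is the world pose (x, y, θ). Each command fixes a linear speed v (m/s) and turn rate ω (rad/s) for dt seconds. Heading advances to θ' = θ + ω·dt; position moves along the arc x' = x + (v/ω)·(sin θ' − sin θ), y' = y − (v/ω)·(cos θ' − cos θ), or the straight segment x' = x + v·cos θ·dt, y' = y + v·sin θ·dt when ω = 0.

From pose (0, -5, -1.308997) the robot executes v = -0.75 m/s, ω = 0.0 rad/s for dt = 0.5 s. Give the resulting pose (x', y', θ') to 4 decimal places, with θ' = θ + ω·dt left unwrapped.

θ' = -1.3090 + 0.0·0.5 = -1.3090
ω = 0 → straight: x' = 0 + -0.75·cos(-1.3090)·0.5 = -0.0971
y' = -5 + -0.75·sin(-1.3090)·0.5 = -4.6378

(-0.0971, -4.6378, -1.3090)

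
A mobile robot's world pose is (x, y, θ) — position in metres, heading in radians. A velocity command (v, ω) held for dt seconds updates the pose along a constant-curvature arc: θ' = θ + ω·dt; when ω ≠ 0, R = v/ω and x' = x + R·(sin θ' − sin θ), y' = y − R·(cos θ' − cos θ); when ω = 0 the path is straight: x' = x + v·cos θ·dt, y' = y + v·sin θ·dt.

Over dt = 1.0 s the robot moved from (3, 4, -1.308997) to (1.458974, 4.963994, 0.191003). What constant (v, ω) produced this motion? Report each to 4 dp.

Δθ = 0.191003 − -1.308997 = 1.500000
ω = Δθ/dt = 1.500000/1.0 = 1.5000
R = Δx/(sin θ' − sin θ) = -1.3333
v = R·ω = -1.3333·1.5000 = -2.0000

v = -2.0000, ω = 1.5000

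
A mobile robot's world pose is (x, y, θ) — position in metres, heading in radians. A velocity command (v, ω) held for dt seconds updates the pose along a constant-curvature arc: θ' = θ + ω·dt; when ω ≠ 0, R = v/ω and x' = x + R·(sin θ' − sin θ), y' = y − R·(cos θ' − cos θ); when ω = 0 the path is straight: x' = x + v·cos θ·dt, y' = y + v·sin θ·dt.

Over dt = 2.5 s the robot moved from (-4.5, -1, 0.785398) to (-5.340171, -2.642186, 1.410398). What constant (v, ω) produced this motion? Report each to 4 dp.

Δθ = 1.410398 − 0.785398 = 0.625000
ω = Δθ/dt = 0.625000/2.5 = 0.2500
R = −Δy/(cos θ' − cos θ) = -3.0000
v = R·ω = -3.0000·0.2500 = -0.7500

v = -0.7500, ω = 0.2500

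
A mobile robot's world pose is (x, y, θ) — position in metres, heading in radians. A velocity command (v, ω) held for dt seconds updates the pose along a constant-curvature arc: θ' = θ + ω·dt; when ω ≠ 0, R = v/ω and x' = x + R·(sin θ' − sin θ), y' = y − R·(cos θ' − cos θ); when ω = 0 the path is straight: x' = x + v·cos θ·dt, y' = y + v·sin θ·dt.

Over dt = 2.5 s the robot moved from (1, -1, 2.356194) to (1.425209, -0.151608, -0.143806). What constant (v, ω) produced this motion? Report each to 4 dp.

v = 0.5000, ω = -1.0000

Δθ = -0.143806 − 2.356194 = -2.500000
ω = Δθ/dt = -2.500000/2.5 = -1.0000
R = −Δy/(cos θ' − cos θ) = -0.5000
v = R·ω = -0.5000·-1.0000 = 0.5000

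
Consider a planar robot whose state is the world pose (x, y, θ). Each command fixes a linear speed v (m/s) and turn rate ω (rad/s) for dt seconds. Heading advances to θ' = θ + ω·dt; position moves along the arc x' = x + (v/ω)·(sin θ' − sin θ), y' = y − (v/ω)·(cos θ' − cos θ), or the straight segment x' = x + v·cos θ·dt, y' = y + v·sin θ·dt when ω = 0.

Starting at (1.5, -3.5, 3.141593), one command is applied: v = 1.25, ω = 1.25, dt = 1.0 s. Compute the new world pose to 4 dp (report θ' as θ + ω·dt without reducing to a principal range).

(0.5510, -4.1847, 4.3916)

θ' = 3.1416 + 1.25·1.0 = 4.3916
R = v/ω = 1.25/1.25 = 1.0000
x' = 1.5 + 1.0000·(sin 4.3916 − sin 3.1416) = 0.5510
y' = -3.5 − 1.0000·(cos 4.3916 − cos 3.1416) = -4.1847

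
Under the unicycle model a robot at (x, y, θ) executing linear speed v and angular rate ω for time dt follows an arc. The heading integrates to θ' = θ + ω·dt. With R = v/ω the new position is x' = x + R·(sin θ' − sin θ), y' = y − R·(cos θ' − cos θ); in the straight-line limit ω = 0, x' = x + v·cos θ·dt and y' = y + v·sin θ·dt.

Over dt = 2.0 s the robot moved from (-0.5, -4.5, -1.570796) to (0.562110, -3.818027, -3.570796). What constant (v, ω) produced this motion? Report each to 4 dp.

Δθ = -3.570796 − -1.570796 = -2.000000
ω = Δθ/dt = -2.000000/2.0 = -1.0000
R = Δx/(sin θ' − sin θ) = 0.7500
v = R·ω = 0.7500·-1.0000 = -0.7500

v = -0.7500, ω = -1.0000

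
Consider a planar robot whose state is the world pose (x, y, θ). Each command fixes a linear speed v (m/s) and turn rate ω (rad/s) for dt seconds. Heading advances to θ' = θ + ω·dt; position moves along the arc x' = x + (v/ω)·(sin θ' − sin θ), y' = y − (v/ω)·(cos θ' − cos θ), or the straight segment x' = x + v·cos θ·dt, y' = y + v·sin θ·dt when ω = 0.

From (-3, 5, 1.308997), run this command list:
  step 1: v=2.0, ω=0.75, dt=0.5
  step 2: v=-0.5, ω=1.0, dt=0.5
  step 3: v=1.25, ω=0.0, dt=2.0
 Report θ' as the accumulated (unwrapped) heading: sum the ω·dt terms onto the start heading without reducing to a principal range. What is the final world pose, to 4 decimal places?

(-4.2770, 7.8047, 2.1840)

step 1: θ'=1.6840 (R=2.6667) → pose (-2.9262, 5.9914, 1.6840)
step 2: θ'=2.1840 (R=-0.5000) → pose (-2.8383, 5.7601, 2.1840)
step 3: θ'=2.1840 (straight) → pose (-4.2770, 7.8047, 2.1840)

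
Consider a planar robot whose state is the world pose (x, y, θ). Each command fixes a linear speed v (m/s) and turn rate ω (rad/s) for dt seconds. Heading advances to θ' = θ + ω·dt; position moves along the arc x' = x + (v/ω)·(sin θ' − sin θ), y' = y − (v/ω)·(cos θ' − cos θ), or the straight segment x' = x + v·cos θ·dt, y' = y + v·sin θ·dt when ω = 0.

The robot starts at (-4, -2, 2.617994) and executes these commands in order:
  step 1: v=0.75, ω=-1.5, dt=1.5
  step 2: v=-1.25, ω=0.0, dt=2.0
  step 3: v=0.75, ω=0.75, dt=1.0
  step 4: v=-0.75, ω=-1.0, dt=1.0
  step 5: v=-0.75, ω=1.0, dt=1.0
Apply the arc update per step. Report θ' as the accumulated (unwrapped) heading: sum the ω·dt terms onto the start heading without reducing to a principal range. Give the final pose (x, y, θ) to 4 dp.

(-6.8953, -2.3376, 1.1180)

step 1: θ'=0.3680 (R=-0.5000) → pose (-3.9299, -1.1005, 0.3680)
step 2: θ'=0.3680 (straight) → pose (-6.2625, -1.9998, 0.3680)
step 3: θ'=1.1180 (R=1.0000) → pose (-5.7230, -1.5043, 1.1180)
step 4: θ'=0.1180 (R=0.7500) → pose (-6.3091, -1.9209, 0.1180)
step 5: θ'=1.1180 (R=-0.7500) → pose (-6.8953, -2.3376, 1.1180)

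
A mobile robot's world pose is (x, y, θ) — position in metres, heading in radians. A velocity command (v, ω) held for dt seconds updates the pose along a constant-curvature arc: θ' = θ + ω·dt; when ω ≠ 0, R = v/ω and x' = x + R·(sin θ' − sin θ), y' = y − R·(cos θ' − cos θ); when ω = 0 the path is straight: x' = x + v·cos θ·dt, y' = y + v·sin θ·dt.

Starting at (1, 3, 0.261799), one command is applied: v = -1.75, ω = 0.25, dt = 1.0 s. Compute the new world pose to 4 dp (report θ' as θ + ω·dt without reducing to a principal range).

(-0.6165, 2.3416, 0.5118)

θ' = 0.2618 + 0.25·1.0 = 0.5118
R = v/ω = -1.75/0.25 = -7.0000
x' = 1 + -7.0000·(sin 0.5118 − sin 0.2618) = -0.6165
y' = 3 − -7.0000·(cos 0.5118 − cos 0.2618) = 2.3416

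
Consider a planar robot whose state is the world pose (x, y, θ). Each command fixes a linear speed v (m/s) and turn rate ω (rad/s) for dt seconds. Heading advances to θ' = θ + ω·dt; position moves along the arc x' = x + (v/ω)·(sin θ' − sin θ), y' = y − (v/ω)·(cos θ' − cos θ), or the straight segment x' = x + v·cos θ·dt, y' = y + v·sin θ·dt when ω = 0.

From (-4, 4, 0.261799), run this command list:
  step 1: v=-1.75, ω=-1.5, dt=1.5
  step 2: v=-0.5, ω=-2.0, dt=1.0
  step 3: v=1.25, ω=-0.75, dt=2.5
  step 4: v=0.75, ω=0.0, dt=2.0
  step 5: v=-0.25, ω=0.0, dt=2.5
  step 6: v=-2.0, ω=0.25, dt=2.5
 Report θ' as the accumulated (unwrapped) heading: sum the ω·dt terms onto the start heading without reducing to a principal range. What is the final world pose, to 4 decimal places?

step 1: θ'=-1.9882 (R=1.1667) → pose (-5.3685, 5.5999, -1.9882)
step 2: θ'=-3.9882 (R=0.2500) → pose (-4.9527, 5.6642, -3.9882)
step 3: θ'=-5.8632 (R=-1.6667) → pose (-4.3838, 8.2902, -5.8632)
step 4: θ'=-5.8632 (straight) → pose (-3.0142, 8.9018, -5.8632)
step 5: θ'=-5.8632 (straight) → pose (-3.5849, 8.6470, -5.8632)
step 6: θ'=-5.2382 (R=-8.0000) → pose (-7.2422, 5.3575, -5.2382)

(-7.2422, 5.3575, -5.2382)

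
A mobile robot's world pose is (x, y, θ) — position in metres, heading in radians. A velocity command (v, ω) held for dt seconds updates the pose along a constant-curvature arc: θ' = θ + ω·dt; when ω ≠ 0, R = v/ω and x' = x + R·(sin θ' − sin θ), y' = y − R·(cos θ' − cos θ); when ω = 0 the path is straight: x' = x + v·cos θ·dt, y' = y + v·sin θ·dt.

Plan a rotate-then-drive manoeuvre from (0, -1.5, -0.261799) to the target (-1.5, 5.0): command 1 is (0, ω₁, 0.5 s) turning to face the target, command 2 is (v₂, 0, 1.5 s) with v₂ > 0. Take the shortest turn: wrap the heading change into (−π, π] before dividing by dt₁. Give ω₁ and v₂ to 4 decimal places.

heading to target = atan2(5−-1.5, -1.5−0) = 1.7976
Δθ = wrap(1.7976 − -0.2618) = 2.0594; ω₁ = Δθ/dt₁ = 4.1188
distance = √((-1.5−0)² + (5−-1.5)²) = 6.6708; v₂ = distance/dt₂ = 4.4472

ω₁ = 4.1188, v₂ = 4.4472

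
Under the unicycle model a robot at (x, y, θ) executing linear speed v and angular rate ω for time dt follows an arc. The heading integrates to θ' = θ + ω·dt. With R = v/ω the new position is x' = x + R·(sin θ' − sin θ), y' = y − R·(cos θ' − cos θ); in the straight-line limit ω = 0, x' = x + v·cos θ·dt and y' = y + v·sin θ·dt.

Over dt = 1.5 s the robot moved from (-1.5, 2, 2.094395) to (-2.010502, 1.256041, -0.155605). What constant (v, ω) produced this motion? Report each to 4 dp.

Δθ = -0.155605 − 2.094395 = -2.250000
ω = Δθ/dt = -2.250000/1.5 = -1.5000
R = −Δy/(cos θ' − cos θ) = 0.5000
v = R·ω = 0.5000·-1.5000 = -0.7500

v = -0.7500, ω = -1.5000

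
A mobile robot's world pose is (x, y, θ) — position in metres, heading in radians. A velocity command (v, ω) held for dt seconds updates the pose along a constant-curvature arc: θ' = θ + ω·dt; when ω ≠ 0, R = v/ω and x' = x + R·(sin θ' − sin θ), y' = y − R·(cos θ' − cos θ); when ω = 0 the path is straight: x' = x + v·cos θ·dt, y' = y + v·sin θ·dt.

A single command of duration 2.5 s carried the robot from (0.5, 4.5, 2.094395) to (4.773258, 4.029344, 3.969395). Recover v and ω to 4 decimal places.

v = -2.0000, ω = 0.7500

Δθ = 3.969395 − 2.094395 = 1.875000
ω = Δθ/dt = 1.875000/2.5 = 0.7500
R = Δx/(sin θ' − sin θ) = -2.6667
v = R·ω = -2.6667·0.7500 = -2.0000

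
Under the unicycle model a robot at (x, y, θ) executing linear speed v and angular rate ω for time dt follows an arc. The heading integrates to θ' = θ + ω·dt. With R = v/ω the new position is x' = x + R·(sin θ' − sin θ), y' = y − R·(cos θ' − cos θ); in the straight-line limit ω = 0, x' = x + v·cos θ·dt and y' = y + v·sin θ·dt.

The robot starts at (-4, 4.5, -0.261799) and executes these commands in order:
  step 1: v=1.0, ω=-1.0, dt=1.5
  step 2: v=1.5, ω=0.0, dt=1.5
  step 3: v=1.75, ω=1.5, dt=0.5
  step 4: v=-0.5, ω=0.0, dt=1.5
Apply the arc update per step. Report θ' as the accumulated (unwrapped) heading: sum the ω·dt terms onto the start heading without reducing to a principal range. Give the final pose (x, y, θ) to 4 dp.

step 1: θ'=-1.7618 (R=-1.0000) → pose (-3.2770, 3.3442, -1.7618)
step 2: θ'=-1.7618 (straight) → pose (-3.7042, 1.1351, -1.7618)
step 3: θ'=-1.0118 (R=1.1667) → pose (-3.5478, 0.2949, -1.0118)
step 4: θ'=-1.0118 (straight) → pose (-3.9455, 0.9308, -1.0118)

(-3.9455, 0.9308, -1.0118)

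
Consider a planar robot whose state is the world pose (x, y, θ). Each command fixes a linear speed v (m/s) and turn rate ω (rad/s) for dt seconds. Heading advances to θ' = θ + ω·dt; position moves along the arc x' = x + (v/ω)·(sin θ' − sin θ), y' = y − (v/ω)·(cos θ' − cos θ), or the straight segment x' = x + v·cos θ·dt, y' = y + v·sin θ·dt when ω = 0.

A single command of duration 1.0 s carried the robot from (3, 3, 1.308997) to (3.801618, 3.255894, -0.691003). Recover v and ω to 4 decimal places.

v = 1.0000, ω = -2.0000

Δθ = -0.691003 − 1.308997 = -2.000000
ω = Δθ/dt = -2.000000/1.0 = -2.0000
R = Δx/(sin θ' − sin θ) = -0.5000
v = R·ω = -0.5000·-2.0000 = 1.0000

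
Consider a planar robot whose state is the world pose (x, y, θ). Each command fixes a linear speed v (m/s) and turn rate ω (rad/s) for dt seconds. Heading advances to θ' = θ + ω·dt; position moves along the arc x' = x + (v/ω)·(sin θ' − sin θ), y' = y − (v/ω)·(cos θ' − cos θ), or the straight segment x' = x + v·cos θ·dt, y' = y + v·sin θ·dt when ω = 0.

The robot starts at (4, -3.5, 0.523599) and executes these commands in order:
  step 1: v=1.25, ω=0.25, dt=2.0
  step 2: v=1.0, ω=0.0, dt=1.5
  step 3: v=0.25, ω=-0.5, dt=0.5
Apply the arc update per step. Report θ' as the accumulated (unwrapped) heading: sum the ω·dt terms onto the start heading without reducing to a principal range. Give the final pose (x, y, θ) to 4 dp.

step 1: θ'=1.0236 (R=5.0000) → pose (5.7699, -1.7714, 1.0236)
step 2: θ'=1.0236 (straight) → pose (6.5504, -0.4904, 1.0236)
step 3: θ'=0.7736 (R=-0.5000) → pose (6.6280, -0.3928, 0.7736)

(6.6280, -0.3928, 0.7736)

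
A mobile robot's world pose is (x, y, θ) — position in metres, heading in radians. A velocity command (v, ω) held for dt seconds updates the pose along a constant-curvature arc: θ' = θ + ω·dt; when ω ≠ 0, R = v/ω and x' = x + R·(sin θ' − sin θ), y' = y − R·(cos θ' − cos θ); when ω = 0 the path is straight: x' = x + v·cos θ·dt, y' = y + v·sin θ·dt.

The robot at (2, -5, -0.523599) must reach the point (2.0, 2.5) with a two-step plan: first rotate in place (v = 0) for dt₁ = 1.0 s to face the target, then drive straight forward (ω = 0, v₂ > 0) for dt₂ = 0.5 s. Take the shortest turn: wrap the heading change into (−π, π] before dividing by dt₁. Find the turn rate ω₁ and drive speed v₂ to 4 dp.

heading to target = atan2(2.5−-5, 2−2) = 1.5708
Δθ = wrap(1.5708 − -0.5236) = 2.0944; ω₁ = Δθ/dt₁ = 2.0944
distance = √((2−2)² + (2.5−-5)²) = 7.5000; v₂ = distance/dt₂ = 15.0000

ω₁ = 2.0944, v₂ = 15.0000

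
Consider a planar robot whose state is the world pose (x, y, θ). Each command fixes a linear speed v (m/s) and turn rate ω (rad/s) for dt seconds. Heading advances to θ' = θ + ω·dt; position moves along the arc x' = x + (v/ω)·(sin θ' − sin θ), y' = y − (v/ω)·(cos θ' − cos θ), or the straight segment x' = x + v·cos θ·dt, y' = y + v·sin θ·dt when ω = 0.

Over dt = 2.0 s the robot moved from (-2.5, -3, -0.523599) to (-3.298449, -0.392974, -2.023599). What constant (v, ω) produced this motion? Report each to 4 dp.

v = -1.5000, ω = -0.7500

Δθ = -2.023599 − -0.523599 = -1.500000
ω = Δθ/dt = -1.500000/2.0 = -0.7500
R = −Δy/(cos θ' − cos θ) = 2.0000
v = R·ω = 2.0000·-0.7500 = -1.5000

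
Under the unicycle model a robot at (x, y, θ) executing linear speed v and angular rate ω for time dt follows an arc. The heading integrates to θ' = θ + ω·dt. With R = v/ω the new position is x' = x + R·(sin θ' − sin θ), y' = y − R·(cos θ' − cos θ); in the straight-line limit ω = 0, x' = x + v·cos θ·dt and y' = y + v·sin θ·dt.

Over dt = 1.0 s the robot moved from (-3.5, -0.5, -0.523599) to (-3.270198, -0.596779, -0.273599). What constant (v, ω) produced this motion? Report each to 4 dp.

Δθ = -0.273599 − -0.523599 = 0.250000
ω = Δθ/dt = 0.250000/1.0 = 0.2500
R = Δx/(sin θ' − sin θ) = 1.0000
v = R·ω = 1.0000·0.2500 = 0.2500

v = 0.2500, ω = 0.2500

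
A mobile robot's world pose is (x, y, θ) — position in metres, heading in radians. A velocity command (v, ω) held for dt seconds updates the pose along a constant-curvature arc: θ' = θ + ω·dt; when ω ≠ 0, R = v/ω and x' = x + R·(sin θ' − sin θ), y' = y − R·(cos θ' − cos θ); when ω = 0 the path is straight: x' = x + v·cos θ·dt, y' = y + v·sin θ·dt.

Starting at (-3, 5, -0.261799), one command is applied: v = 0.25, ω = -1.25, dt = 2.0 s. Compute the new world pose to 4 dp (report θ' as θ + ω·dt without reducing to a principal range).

θ' = -0.2618 + -1.25·2.0 = -2.7618
R = v/ω = 0.25/-1.25 = -0.2000
x' = -3 + -0.2000·(sin -2.7618 − sin -0.2618) = -2.9776
y' = 5 − -0.2000·(cos -2.7618 − cos -0.2618) = 4.6211

(-2.9776, 4.6211, -2.7618)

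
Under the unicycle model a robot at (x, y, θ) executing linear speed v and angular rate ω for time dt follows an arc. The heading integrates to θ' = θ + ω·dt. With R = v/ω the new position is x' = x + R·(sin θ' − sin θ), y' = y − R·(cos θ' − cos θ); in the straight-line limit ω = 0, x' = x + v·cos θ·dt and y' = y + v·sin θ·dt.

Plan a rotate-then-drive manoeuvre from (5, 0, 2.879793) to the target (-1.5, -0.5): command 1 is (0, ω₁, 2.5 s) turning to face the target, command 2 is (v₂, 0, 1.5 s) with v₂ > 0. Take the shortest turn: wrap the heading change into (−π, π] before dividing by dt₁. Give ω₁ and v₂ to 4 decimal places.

ω₁ = 0.1354, v₂ = 4.3461

heading to target = atan2(-0.5−0, -1.5−5) = -3.0648
Δθ = wrap(-3.0648 − 2.8798) = 0.3386; ω₁ = Δθ/dt₁ = 0.1354
distance = √((-1.5−5)² + (-0.5−0)²) = 6.5192; v₂ = distance/dt₂ = 4.3461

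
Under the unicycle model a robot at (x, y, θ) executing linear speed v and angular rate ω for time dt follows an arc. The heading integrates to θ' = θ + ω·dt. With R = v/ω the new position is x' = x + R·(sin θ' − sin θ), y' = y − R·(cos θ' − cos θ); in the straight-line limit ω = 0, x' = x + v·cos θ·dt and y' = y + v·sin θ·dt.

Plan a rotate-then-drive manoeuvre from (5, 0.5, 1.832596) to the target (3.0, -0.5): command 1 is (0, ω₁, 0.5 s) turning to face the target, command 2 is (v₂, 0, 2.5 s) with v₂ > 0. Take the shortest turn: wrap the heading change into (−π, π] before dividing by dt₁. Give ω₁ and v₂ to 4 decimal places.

heading to target = atan2(-0.5−0.5, 3−5) = -2.6779
Δθ = wrap(-2.6779 − 1.8326) = 1.7726; ω₁ = Δθ/dt₁ = 3.5453
distance = √((3−5)² + (-0.5−0.5)²) = 2.2361; v₂ = distance/dt₂ = 0.8944

ω₁ = 3.5453, v₂ = 0.8944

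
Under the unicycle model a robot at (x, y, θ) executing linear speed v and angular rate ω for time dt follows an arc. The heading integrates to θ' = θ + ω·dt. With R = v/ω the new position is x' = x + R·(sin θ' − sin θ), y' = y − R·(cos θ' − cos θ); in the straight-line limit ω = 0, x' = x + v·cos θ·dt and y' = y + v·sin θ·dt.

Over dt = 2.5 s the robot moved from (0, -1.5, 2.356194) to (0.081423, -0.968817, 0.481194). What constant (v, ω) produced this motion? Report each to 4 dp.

v = 0.2500, ω = -0.7500

Δθ = 0.481194 − 2.356194 = -1.875000
ω = Δθ/dt = -1.875000/2.5 = -0.7500
R = −Δy/(cos θ' − cos θ) = -0.3333
v = R·ω = -0.3333·-0.7500 = 0.2500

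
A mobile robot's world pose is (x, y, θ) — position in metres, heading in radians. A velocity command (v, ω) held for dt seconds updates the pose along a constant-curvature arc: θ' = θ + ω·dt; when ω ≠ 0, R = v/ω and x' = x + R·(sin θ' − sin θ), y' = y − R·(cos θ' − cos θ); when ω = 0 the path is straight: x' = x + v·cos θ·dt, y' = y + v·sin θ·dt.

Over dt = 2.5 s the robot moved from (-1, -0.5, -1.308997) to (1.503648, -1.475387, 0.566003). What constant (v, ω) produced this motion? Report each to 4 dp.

v = 1.2500, ω = 0.7500

Δθ = 0.566003 − -1.308997 = 1.875000
ω = Δθ/dt = 1.875000/2.5 = 0.7500
R = Δx/(sin θ' − sin θ) = 1.6667
v = R·ω = 1.6667·0.7500 = 1.2500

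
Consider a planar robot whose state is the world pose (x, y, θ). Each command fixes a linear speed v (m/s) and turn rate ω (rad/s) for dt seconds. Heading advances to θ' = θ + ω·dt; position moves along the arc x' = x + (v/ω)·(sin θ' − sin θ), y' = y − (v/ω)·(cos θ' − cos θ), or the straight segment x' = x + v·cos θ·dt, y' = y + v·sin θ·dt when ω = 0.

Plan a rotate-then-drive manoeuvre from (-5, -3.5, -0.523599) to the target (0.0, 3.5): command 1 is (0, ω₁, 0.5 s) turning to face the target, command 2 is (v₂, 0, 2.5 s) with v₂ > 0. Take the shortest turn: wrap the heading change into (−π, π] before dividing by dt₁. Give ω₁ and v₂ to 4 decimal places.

heading to target = atan2(3.5−-3.5, 0−-5) = 0.9505
Δθ = wrap(0.9505 − -0.5236) = 1.4741; ω₁ = Δθ/dt₁ = 2.9483
distance = √((0−-5)² + (3.5−-3.5)²) = 8.6023; v₂ = distance/dt₂ = 3.4409

ω₁ = 2.9483, v₂ = 3.4409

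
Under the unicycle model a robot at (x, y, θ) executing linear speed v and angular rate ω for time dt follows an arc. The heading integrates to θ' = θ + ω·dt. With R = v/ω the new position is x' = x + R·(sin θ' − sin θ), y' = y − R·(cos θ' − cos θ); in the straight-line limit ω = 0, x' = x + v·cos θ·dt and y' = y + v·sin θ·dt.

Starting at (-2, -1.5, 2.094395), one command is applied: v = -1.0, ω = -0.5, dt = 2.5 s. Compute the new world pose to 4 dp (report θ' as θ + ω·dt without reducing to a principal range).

(-2.2369, -3.8284, 0.8444)

θ' = 2.0944 + -0.5·2.5 = 0.8444
R = v/ω = -1.0/-0.5 = 2.0000
x' = -2 + 2.0000·(sin 0.8444 − sin 2.0944) = -2.2369
y' = -1.5 − 2.0000·(cos 0.8444 − cos 2.0944) = -3.8284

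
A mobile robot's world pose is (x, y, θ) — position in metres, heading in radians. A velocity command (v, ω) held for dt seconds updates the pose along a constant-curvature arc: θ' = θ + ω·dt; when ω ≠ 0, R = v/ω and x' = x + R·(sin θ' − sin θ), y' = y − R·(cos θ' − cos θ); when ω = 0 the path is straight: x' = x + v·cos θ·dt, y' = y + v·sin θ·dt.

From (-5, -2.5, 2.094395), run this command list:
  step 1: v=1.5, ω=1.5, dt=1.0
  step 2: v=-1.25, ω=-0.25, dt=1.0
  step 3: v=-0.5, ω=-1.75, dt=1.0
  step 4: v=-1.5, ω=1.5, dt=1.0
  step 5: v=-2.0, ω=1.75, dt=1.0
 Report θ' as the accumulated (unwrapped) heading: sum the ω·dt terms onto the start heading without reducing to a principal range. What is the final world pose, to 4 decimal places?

step 1: θ'=3.5944 (R=1.0000) → pose (-6.3035, -2.1008, 3.5944)
step 2: θ'=3.3444 (R=5.0000) → pose (-5.1232, -1.6994, 3.3444)
step 3: θ'=1.5944 (R=0.2857) → pose (-4.7800, -1.9725, 1.5944)
step 4: θ'=3.0944 (R=-1.0000) → pose (-3.8274, -2.9478, 3.0944)
step 5: θ'=4.8444 (R=-1.1429) → pose (-2.6406, -1.6558, 4.8444)

(-2.6406, -1.6558, 4.8444)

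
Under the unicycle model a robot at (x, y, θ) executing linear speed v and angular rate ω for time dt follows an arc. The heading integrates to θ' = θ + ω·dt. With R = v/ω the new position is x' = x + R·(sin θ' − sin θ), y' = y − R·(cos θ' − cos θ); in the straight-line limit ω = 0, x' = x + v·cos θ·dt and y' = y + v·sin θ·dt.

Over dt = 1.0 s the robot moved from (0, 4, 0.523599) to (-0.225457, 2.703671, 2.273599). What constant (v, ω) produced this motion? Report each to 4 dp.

v = -1.5000, ω = 1.7500

Δθ = 2.273599 − 0.523599 = 1.750000
ω = Δθ/dt = 1.750000/1.0 = 1.7500
R = −Δy/(cos θ' − cos θ) = -0.8571
v = R·ω = -0.8571·1.7500 = -1.5000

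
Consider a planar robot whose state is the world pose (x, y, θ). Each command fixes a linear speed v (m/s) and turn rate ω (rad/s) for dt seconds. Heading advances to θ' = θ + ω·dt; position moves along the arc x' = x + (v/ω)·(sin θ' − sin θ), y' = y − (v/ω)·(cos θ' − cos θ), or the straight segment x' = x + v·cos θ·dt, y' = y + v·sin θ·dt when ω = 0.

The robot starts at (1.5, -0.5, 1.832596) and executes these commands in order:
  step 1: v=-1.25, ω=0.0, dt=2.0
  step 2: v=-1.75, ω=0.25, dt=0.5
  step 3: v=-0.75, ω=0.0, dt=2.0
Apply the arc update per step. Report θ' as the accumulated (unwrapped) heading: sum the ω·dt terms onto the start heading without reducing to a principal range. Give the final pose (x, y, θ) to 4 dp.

step 1: θ'=1.8326 (straight) → pose (2.1470, -2.9148, 1.8326)
step 2: θ'=1.9576 (R=-7.0000) → pose (2.4257, -3.7437, 1.9576)
step 3: θ'=1.9576 (straight) → pose (2.9915, -5.1328, 1.9576)

(2.9915, -5.1328, 1.9576)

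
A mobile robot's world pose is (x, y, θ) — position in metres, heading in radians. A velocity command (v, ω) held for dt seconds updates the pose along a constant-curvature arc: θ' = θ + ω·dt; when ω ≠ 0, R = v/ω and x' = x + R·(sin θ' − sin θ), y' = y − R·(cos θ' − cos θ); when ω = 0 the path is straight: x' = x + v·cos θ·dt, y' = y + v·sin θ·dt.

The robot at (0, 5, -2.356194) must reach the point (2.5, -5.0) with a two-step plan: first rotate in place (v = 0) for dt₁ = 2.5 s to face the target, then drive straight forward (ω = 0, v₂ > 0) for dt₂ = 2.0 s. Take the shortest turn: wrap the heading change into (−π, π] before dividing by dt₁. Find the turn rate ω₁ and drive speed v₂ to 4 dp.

ω₁ = 0.4122, v₂ = 5.1539

heading to target = atan2(-5−5, 2.5−0) = -1.3258
Δθ = wrap(-1.3258 − -2.3562) = 1.0304; ω₁ = Δθ/dt₁ = 0.4122
distance = √((2.5−0)² + (-5−5)²) = 10.3078; v₂ = distance/dt₂ = 5.1539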